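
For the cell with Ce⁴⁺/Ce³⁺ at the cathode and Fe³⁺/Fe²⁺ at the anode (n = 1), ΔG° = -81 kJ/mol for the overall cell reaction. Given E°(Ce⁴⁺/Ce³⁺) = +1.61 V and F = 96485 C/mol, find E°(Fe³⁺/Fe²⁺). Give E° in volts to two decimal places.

E°cell = −ΔG°/(nF) = −(-81×10³)/((1)(96485)) = +0.840 V.
Since Ce⁴⁺/Ce³⁺ is the cathode and Fe³⁺/Fe²⁺ the anode, E°cell = E°(Ce⁴⁺/Ce³⁺) − E°(Fe³⁺/Fe²⁺).
So E°(Fe³⁺/Fe²⁺) = E°(Ce⁴⁺/Ce³⁺) − E°cell = (+1.61) − (+0.840) = +0.77 V.

+0.77 V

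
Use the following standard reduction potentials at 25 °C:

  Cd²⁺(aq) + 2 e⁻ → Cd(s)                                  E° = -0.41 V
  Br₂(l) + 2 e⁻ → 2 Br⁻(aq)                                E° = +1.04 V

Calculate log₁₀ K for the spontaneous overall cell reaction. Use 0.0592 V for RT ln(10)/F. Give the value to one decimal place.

Cathode: Br₂/Br⁻; anode: Cd²⁺/Cd. E°cell = +1.45 V, n = 2.
log K = nE°cell / 0.0592 = (2)(+1.45) / 0.0592 = 49.0.

49.0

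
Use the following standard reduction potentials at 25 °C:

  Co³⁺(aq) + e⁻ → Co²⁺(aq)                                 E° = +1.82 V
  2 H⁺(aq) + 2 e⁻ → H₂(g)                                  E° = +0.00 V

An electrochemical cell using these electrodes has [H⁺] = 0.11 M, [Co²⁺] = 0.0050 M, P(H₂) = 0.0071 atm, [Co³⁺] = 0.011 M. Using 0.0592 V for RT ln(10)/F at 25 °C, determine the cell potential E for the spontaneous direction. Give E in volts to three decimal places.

Co³⁺/Co²⁺ is the cathode (higher E°), H⁺/H₂ the anode: E°cell = +1.82 − (+0.00) = +1.82 V, n = 2.
Overall: 2 Co³⁺(aq) + H₂(g) → 2 Co²⁺(aq) + 2 H⁺(aq)
Q = [Co²⁺]^2·[H⁺]^2 / ([Co³⁺]^2·P(H₂)); log Q = -0.453.
E = E° − (0.0592/n) log Q = +1.82 − (0.0592/2)(-0.453) = +1.833 V.

+1.833 V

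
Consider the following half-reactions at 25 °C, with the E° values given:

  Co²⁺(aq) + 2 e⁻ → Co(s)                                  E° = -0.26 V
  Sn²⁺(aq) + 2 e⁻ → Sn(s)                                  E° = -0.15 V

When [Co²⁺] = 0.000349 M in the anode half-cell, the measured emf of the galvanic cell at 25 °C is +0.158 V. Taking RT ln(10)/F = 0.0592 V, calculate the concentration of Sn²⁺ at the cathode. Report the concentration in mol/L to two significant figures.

Sn²⁺/Sn is the cathode, Co²⁺/Co the anode: E°cell = +0.11 V, n = 2.
Overall reaction: Sn²⁺(aq) + Co(s) → Sn(s) + Co²⁺(aq); Q = [Co²⁺]^1/[Sn²⁺]^1.
From E = E° − (0.0592/n) log Q: log Q = (E° − E)·n/0.0592 = (+0.11 − (+0.158))·2/0.0592 = -1.6216.
So 1·log[Sn²⁺] = 1·log(0.000349) − log Q = -3.4572 − (-1.6216) = -1.8356; [Sn²⁺] = 10^(-1.8356) ≈ 0.015 M.

0.015 M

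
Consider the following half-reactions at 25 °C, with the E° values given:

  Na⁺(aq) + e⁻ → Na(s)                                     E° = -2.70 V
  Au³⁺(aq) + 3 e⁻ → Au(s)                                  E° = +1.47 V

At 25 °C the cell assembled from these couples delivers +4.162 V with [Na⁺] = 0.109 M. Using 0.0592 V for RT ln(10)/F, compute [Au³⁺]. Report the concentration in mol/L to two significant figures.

0.00051 M

Au³⁺/Au is the cathode, Na⁺/Na the anode: E°cell = +4.17 V, n = 3.
Overall reaction: Au³⁺(aq) + 3 Na(s) → Au(s) + 3 Na⁺(aq); Q = [Na⁺]^3/[Au³⁺]^1.
From E = E° − (0.0592/n) log Q: log Q = (E° − E)·n/0.0592 = (+4.17 − (+4.162))·3/0.0592 = 0.4054.
So 1·log[Au³⁺] = 3·log(0.109) − log Q = -2.8877 − (0.4054) = -3.2931; [Au³⁺] = 10^(-3.2931) ≈ 0.00051 M.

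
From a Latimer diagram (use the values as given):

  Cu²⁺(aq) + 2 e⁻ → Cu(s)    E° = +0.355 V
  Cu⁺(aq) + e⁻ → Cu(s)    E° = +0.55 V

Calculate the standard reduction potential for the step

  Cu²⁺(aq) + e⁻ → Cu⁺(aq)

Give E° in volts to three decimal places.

Sequential free energies add, so n₃E°₃ = n₁E°₁ + n₂E°₂.
With n₃ = 2, and the known step contributing 1×(+0.55) V, the unknown satisfies 1·E° = 2×(+0.355) − 1×(+0.55) = +0.160.
E° = +0.160 / 1 = +0.160 V.

+0.160 V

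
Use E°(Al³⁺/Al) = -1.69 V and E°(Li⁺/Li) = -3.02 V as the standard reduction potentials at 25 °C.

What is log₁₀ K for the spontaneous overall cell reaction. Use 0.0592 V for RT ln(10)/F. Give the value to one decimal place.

Cathode: Al³⁺/Al; anode: Li⁺/Li. E°cell = +1.33 V, n = 3.
log K = nE°cell / 0.0592 = (3)(+1.33) / 0.0592 = 67.4.

67.4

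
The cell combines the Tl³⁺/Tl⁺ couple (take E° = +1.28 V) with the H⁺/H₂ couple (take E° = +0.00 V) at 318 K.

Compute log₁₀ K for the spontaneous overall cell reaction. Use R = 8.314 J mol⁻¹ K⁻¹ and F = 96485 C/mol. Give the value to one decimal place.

40.6

Cathode: Tl³⁺/Tl⁺; anode: H⁺/H₂. E°cell = (+1.28) − (+0.00) = +1.28 V, with n = 2.
ΔG° = −nFE° = −RT ln K, so ln K = nFE°/(RT) = (2)(96485)(+1.28) / ((8.314)(318)) = 93.425.
log₁₀ K = 93.425 / ln 10 = 40.6.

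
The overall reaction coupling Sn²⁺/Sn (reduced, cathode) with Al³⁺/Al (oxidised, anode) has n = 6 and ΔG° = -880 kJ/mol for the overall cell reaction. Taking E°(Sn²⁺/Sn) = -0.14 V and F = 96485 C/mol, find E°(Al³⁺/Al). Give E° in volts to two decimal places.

E°cell = −ΔG°/(nF) = −(-880×10³)/((6)(96485)) = +1.520 V.
Since Sn²⁺/Sn is the cathode and Al³⁺/Al the anode, E°cell = E°(Sn²⁺/Sn) − E°(Al³⁺/Al).
So E°(Al³⁺/Al) = E°(Sn²⁺/Sn) − E°cell = (-0.14) − (+1.520) = -1.66 V.

-1.66 V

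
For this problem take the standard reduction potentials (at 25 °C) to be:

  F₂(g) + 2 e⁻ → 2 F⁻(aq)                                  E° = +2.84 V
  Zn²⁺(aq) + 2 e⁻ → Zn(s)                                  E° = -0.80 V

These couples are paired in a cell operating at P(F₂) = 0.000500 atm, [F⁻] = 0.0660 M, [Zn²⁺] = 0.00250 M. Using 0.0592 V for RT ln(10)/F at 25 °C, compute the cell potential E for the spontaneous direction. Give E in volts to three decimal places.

F₂/F⁻ is the cathode (higher E°), Zn²⁺/Zn the anode: E°cell = +2.84 − (-0.80) = +3.64 V, n = 2.
Overall: F₂(g) + Zn(s) → 2 F⁻(aq) + Zn²⁺(aq)
Q = [F⁻]^2·[Zn²⁺] / (P(F₂)); log Q = -1.662.
E = E° − (0.0592/n) log Q = +3.64 − (0.0592/2)(-1.662) = +3.689 V.

+3.689 V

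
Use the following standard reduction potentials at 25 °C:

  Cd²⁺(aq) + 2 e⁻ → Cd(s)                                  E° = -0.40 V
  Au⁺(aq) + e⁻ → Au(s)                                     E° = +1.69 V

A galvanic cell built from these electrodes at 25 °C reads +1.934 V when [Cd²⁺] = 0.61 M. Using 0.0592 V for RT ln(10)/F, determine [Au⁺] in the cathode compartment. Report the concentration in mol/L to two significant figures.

0.0018 M

Au⁺/Au is the cathode, Cd²⁺/Cd the anode: E°cell = +2.09 V, n = 2.
Overall reaction: 2 Au⁺(aq) + Cd(s) → 2 Au(s) + Cd²⁺(aq); Q = [Cd²⁺]^1/[Au⁺]^2.
From E = E° − (0.0592/n) log Q: log Q = (E° − E)·n/0.0592 = (+2.09 − (+1.934))·2/0.0592 = 5.2703.
So 2·log[Au⁺] = 1·log(0.61) − log Q = -0.2147 − (5.2703) = -5.4850; log[Au⁺] = -5.4850 / 2 = -2.7425; [Au⁺] = 10^(-2.7425) ≈ 0.0018 M.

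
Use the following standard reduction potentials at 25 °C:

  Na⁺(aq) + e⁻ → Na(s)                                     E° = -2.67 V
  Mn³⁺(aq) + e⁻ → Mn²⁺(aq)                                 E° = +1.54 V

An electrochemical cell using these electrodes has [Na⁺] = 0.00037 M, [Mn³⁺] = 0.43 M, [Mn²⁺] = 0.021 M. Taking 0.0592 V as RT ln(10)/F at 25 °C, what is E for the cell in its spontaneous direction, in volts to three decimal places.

+4.491 V

Mn³⁺/Mn²⁺ is the cathode (higher E°), Na⁺/Na the anode: E°cell = +1.54 − (-2.67) = +4.21 V, n = 1.
Overall: Mn³⁺(aq) + Na(s) → Mn²⁺(aq) + Na⁺(aq)
Q = [Mn²⁺]·[Na⁺] / ([Mn³⁺]); log Q = -4.743.
E = E° − (0.0592/n) log Q = +4.21 − (0.0592/1)(-4.743) = +4.491 V.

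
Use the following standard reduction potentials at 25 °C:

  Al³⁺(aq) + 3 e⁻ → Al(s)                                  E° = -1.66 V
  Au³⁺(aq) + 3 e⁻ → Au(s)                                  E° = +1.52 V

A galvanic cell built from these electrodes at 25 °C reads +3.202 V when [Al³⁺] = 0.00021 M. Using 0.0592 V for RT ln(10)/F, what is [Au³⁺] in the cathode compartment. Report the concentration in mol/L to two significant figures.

0.0027 M

Au³⁺/Au is the cathode, Al³⁺/Al the anode: E°cell = +3.18 V, n = 3.
Overall reaction: Au³⁺(aq) + Al(s) → Au(s) + Al³⁺(aq); Q = [Al³⁺]^1/[Au³⁺]^1.
From E = E° − (0.0592/n) log Q: log Q = (E° − E)·n/0.0592 = (+3.18 − (+3.202))·3/0.0592 = -1.1149.
So 1·log[Au³⁺] = 1·log(0.00021) − log Q = -3.6778 − (-1.1149) = -2.5629; [Au³⁺] = 10^(-2.5629) ≈ 0.0027 M.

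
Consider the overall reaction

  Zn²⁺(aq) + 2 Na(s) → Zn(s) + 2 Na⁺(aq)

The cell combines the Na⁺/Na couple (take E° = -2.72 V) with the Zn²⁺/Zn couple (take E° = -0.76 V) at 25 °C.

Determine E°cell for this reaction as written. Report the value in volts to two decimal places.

+1.96 V

The Zn²⁺/Zn couple has the higher reduction potential, so it is the cathode; Na⁺/Na is oxidised at the anode.
E°cell = E°(cathode) − E°(anode) = (-0.76) − (-2.72) = +1.96 V.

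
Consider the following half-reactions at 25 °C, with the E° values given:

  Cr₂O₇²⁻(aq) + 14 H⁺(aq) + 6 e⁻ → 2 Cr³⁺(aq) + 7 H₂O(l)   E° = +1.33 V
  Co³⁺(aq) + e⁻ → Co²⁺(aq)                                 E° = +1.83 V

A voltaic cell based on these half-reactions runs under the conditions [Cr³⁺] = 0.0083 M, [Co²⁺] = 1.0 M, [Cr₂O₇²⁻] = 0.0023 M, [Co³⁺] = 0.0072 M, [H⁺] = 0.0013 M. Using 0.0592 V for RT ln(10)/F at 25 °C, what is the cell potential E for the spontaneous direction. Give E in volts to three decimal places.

+0.757 V

Co³⁺/Co²⁺ is the cathode (higher E°), Cr₂O₇²⁻/Cr³⁺ the anode: E°cell = +1.83 − (+1.33) = +0.50 V, n = 6.
Overall: 6 Co³⁺(aq) + 2 Cr³⁺(aq) + 7 H₂O(l) → 6 Co²⁺(aq) + Cr₂O₇²⁻(aq) + 14 H⁺(aq)
Q = [Co²⁺]^6·[Cr₂O₇²⁻]·[H⁺]^14 / ([Co³⁺]^6·[Cr³⁺]^2); log Q = -26.025.
E = E° − (0.0592/n) log Q = +0.50 − (0.0592/6)(-26.025) = +0.757 V.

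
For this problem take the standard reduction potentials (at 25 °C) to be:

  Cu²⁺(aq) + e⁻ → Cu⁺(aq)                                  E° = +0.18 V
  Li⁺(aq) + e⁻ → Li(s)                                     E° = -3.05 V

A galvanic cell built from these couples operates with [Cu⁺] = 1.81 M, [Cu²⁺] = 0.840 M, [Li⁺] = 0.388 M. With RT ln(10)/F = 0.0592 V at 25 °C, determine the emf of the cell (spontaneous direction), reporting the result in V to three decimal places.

+3.235 V

Cu²⁺/Cu⁺ is the cathode (higher E°), Li⁺/Li the anode: E°cell = +0.18 − (-3.05) = +3.23 V, n = 1.
Overall: Cu²⁺(aq) + Li(s) → Cu⁺(aq) + Li⁺(aq)
Q = [Cu⁺]·[Li⁺] / ([Cu²⁺]); log Q = -0.078.
E = E° − (0.0592/n) log Q = +3.23 − (0.0592/1)(-0.078) = +3.235 V.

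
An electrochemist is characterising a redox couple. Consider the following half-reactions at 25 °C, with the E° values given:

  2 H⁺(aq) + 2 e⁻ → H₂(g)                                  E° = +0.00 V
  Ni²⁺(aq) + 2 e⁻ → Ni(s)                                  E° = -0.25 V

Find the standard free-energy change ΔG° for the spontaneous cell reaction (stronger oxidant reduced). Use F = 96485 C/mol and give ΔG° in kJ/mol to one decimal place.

H⁺/H₂ (E° = +0.00 V) is the cathode; Ni²⁺/Ni (E° = -0.25 V) is the anode, so E°cell = +0.25 V.
Balancing electrons gives n = 2 (lcm of 2 and 2).
ΔG° = −nFE° = −(2)(96485)(+0.25) = -48,242 J = -48.2 kJ/mol.

-48.2 kJ/mol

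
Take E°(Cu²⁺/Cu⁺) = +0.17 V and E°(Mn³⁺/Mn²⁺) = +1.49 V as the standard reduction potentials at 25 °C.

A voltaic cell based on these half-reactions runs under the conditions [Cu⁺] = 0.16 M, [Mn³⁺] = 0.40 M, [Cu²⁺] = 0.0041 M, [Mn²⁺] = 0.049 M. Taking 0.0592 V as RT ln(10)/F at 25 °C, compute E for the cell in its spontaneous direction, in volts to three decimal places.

+1.468 V

Mn³⁺/Mn²⁺ is the cathode (higher E°), Cu²⁺/Cu⁺ the anode: E°cell = +1.49 − (+0.17) = +1.32 V, n = 1.
Overall: Mn³⁺(aq) + Cu⁺(aq) → Mn²⁺(aq) + Cu²⁺(aq)
Q = [Mn²⁺]·[Cu²⁺] / ([Mn³⁺]·[Cu⁺]); log Q = -2.503.
E = E° − (0.0592/n) log Q = +1.32 − (0.0592/1)(-2.503) = +1.468 V.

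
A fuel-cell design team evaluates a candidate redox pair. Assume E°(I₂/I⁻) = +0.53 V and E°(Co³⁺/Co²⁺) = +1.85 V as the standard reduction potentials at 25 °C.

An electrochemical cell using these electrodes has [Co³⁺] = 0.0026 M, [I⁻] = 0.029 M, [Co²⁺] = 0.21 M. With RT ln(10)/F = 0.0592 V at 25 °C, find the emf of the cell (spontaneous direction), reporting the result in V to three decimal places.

Co³⁺/Co²⁺ is the cathode (higher E°), I₂/I⁻ the anode: E°cell = +1.85 − (+0.53) = +1.32 V, n = 2.
Overall: 2 Co³⁺(aq) + 2 I⁻(aq) → 2 Co²⁺(aq) + I₂(s)
Q = [Co²⁺]^2 / ([Co³⁺]^2·[I⁻]^2); log Q = 6.890.
E = E° − (0.0592/n) log Q = +1.32 − (0.0592/2)(6.890) = +1.116 V.

+1.116 V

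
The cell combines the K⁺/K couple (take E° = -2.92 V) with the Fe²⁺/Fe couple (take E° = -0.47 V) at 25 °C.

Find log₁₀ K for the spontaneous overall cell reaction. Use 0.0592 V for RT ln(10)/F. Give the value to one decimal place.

Cathode: Fe²⁺/Fe; anode: K⁺/K. E°cell = +2.45 V, n = 2.
log K = nE°cell / 0.0592 = (2)(+2.45) / 0.0592 = 82.8.

82.8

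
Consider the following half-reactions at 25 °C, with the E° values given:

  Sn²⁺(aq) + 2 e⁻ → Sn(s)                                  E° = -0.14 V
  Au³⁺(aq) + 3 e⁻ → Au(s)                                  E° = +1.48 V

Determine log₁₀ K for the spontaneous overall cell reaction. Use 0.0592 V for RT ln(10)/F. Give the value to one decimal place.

164.2

Cathode: Au³⁺/Au; anode: Sn²⁺/Sn. E°cell = +1.62 V, n = 6.
log K = nE°cell / 0.0592 = (6)(+1.62) / 0.0592 = 164.2.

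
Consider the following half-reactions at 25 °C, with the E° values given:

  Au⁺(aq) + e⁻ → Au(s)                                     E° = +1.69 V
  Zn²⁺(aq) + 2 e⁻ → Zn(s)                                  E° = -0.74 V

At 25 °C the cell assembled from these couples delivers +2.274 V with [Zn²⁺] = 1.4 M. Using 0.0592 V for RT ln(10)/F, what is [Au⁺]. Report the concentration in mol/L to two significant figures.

0.0027 M

Au⁺/Au is the cathode, Zn²⁺/Zn the anode: E°cell = +2.43 V, n = 2.
Overall reaction: 2 Au⁺(aq) + Zn(s) → 2 Au(s) + Zn²⁺(aq); Q = [Zn²⁺]^1/[Au⁺]^2.
From E = E° − (0.0592/n) log Q: log Q = (E° − E)·n/0.0592 = (+2.43 − (+2.274))·2/0.0592 = 5.2703.
So 2·log[Au⁺] = 1·log(1.4) − log Q = 0.1461 − (5.2703) = -5.1242; log[Au⁺] = -5.1242 / 2 = -2.5621; [Au⁺] = 10^(-2.5621) ≈ 0.0027 M.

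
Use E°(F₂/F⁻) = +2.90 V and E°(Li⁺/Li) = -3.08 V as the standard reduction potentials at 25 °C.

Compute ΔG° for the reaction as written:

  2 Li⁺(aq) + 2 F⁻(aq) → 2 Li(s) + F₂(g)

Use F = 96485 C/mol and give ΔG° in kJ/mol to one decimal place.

As written, Li⁺/Li is reduced (cathode) and F₂/F⁻ is oxidised (anode), so E°cell = (-3.08) − (+2.90) = -5.98 V.
Balancing electrons gives n = 2.
ΔG° = −nFE° = −(2)(96485)(-5.98) = 1,153,961 J = +1154.0 kJ/mol.

+1154.0 kJ/mol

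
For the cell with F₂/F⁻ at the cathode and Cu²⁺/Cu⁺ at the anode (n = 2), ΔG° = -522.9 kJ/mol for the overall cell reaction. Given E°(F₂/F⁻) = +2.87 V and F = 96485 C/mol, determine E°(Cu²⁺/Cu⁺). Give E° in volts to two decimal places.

+0.16 V

E°cell = −ΔG°/(nF) = −(-522.9×10³)/((2)(96485)) = +2.710 V.
Since F₂/F⁻ is the cathode and Cu²⁺/Cu⁺ the anode, E°cell = E°(F₂/F⁻) − E°(Cu²⁺/Cu⁺).
So E°(Cu²⁺/Cu⁺) = E°(F₂/F⁻) − E°cell = (+2.87) − (+2.710) = +0.16 V.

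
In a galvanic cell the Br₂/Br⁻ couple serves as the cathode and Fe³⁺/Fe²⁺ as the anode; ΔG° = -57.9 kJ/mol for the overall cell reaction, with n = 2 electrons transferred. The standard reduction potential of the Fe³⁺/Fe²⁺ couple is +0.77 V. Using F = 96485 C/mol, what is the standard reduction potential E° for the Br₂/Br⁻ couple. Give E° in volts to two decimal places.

E°cell = −ΔG°/(nF) = −(-57.9×10³)/((2)(96485)) = +0.300 V.
Since Br₂/Br⁻ is the cathode and Fe³⁺/Fe²⁺ the anode, E°cell = E°(Br₂/Br⁻) − E°(Fe³⁺/Fe²⁺).
So E°(Br₂/Br⁻) = E°cell + E°(Fe³⁺/Fe²⁺) = +0.300 + (+0.77) = +1.07 V.

+1.07 V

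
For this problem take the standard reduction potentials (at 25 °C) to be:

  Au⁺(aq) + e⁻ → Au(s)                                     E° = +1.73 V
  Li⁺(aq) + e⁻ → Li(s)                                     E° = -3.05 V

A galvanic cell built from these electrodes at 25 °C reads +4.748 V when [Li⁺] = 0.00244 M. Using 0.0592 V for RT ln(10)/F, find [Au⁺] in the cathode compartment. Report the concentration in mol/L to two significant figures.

0.00070 M

Au⁺/Au is the cathode, Li⁺/Li the anode: E°cell = +4.78 V, n = 1.
Overall reaction: Au⁺(aq) + Li(s) → Au(s) + Li⁺(aq); Q = [Li⁺]^1/[Au⁺]^1.
From E = E° − (0.0592/n) log Q: log Q = (E° − E)·n/0.0592 = (+4.78 − (+4.748))·1/0.0592 = 0.5405.
So 1·log[Au⁺] = 1·log(0.00244) − log Q = -2.6126 − (0.5405) = -3.1531; [Au⁺] = 10^(-3.1531) ≈ 0.00070 M.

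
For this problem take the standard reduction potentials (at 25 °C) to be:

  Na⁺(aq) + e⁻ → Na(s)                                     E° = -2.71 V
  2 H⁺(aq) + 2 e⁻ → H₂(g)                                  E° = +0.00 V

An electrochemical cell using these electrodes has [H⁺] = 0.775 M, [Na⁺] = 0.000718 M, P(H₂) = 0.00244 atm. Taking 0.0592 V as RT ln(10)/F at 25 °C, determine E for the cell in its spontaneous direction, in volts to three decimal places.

H⁺/H₂ is the cathode (higher E°), Na⁺/Na the anode: E°cell = +0.00 − (-2.71) = +2.71 V, n = 2.
Overall: 2 H⁺(aq) + 2 Na(s) → H₂(g) + 2 Na⁺(aq)
Q = P(H₂)·[Na⁺]^2 / ([H⁺]^2); log Q = -8.679.
E = E° − (0.0592/n) log Q = +2.71 − (0.0592/2)(-8.679) = +2.967 V.

+2.967 V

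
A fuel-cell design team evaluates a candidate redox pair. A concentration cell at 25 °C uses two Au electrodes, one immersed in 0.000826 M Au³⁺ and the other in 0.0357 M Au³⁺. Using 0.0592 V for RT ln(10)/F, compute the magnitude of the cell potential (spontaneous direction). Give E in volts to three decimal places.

+0.032 V

For a concentration cell E°cell = 0. The 0.0357 M side is the cathode (reduction is favoured where [Au³⁺] is higher).
With n = 3, E = −(0.0592/3) log([Au³⁺]ₐₙ/[Au³⁺]꜀ₐₜ) = −(0.0592/3) log(0.000826/0.0357) = −(0.0592/3)(-1.636) = +0.032 V.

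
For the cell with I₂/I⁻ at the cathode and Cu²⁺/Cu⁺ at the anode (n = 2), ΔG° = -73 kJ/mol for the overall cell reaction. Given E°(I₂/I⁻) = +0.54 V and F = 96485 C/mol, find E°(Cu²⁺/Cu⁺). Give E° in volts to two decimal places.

E°cell = −ΔG°/(nF) = −(-73×10³)/((2)(96485)) = +0.378 V.
Since I₂/I⁻ is the cathode and Cu²⁺/Cu⁺ the anode, E°cell = E°(I₂/I⁻) − E°(Cu²⁺/Cu⁺).
So E°(Cu²⁺/Cu⁺) = E°(I₂/I⁻) − E°cell = (+0.54) − (+0.378) = +0.16 V.

+0.16 V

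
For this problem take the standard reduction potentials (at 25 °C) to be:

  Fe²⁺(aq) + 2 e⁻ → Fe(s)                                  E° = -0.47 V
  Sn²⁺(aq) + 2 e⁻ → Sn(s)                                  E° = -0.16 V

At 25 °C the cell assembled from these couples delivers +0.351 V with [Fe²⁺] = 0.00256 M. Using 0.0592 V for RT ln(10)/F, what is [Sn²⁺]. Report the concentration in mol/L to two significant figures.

0.062 M

Sn²⁺/Sn is the cathode, Fe²⁺/Fe the anode: E°cell = +0.31 V, n = 2.
Overall reaction: Sn²⁺(aq) + Fe(s) → Sn(s) + Fe²⁺(aq); Q = [Fe²⁺]^1/[Sn²⁺]^1.
From E = E° − (0.0592/n) log Q: log Q = (E° − E)·n/0.0592 = (+0.31 − (+0.351))·2/0.0592 = -1.3851.
So 1·log[Sn²⁺] = 1·log(0.00256) − log Q = -2.5918 − (-1.3851) = -1.2067; [Sn²⁺] = 10^(-1.2067) ≈ 0.062 M.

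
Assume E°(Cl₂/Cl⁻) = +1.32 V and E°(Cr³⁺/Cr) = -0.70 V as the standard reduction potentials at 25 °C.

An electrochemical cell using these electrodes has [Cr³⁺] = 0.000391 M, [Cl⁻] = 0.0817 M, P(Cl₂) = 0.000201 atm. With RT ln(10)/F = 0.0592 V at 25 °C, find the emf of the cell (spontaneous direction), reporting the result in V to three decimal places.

Cl₂/Cl⁻ is the cathode (higher E°), Cr³⁺/Cr the anode: E°cell = +1.32 − (-0.70) = +2.02 V, n = 6.
Overall: 3 Cl₂(g) + 2 Cr(s) → 6 Cl⁻(aq) + 2 Cr³⁺(aq)
Q = [Cl⁻]^6·[Cr³⁺]^2 / (P(Cl₂)^3); log Q = -2.252.
E = E° − (0.0592/n) log Q = +2.02 − (0.0592/6)(-2.252) = +2.042 V.

+2.042 V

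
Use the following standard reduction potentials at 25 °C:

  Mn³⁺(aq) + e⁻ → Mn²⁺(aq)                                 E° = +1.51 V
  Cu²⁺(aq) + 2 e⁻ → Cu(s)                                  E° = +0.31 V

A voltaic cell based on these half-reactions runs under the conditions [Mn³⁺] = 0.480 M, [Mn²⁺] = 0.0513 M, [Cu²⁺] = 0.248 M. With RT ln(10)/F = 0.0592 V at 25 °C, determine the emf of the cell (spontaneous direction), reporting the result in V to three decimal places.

+1.275 V

Mn³⁺/Mn²⁺ is the cathode (higher E°), Cu²⁺/Cu the anode: E°cell = +1.51 − (+0.31) = +1.20 V, n = 2.
Overall: 2 Mn³⁺(aq) + Cu(s) → 2 Mn²⁺(aq) + Cu²⁺(aq)
Q = [Mn²⁺]^2·[Cu²⁺] / ([Mn³⁺]^2); log Q = -2.548.
E = E° − (0.0592/n) log Q = +1.20 − (0.0592/2)(-2.548) = +1.275 V.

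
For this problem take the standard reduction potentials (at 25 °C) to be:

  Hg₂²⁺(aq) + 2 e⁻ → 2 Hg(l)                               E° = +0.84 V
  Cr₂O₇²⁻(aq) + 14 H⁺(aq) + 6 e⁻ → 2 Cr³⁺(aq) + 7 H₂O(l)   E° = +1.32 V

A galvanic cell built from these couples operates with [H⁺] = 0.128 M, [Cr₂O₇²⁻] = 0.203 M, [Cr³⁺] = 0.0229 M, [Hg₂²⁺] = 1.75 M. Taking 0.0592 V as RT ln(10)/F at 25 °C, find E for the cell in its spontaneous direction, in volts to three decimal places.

+0.375 V

Cr₂O₇²⁻/Cr³⁺ is the cathode (higher E°), Hg₂²⁺/Hg the anode: E°cell = +1.32 − (+0.84) = +0.48 V, n = 6.
Overall: Cr₂O₇²⁻(aq) + 14 H⁺(aq) + 6 Hg(l) → 2 Cr³⁺(aq) + 7 H₂O(l) + 3 Hg₂²⁺(aq)
Q = [Cr³⁺]^2·[Hg₂²⁺]^3 / ([Cr₂O₇²⁻]·[H⁺]^14); log Q = 10.640.
E = E° − (0.0592/n) log Q = +0.48 − (0.0592/6)(10.640) = +0.375 V.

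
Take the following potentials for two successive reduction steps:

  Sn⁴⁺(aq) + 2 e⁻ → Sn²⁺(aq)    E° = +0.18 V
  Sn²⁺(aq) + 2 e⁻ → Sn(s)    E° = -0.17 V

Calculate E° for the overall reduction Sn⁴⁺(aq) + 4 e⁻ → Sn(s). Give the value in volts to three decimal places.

+0.005 V

Adding the free-energy changes (−nFE°) of the two steps gives −n₃FE°₃ = −n₁FE°₁ − n₂FE°₂.
E°₃ = (2×+0.18 + 2×-0.17) / 4 = (+0.020) / 4 = +0.005 V.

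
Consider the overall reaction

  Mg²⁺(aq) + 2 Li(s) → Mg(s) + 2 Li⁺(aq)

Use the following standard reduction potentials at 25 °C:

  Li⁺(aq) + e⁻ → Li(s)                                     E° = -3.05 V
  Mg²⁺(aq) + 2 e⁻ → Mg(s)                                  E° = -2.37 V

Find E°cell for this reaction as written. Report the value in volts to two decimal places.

The Mg²⁺/Mg couple has the higher reduction potential, so it is the cathode; Li⁺/Li is oxidised at the anode.
E°cell = E°(cathode) − E°(anode) = (-2.37) − (-3.05) = +0.68 V.
Since E°cell > 0, the reaction is spontaneous under standard conditions.

+0.68 V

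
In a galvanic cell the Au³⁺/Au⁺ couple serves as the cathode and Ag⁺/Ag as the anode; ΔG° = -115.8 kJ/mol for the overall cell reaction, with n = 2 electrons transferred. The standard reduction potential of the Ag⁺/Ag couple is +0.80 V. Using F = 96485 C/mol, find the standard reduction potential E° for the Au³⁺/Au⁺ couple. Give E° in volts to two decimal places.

E°cell = −ΔG°/(nF) = −(-115.8×10³)/((2)(96485)) = +0.600 V.
Since Au³⁺/Au⁺ is the cathode and Ag⁺/Ag the anode, E°cell = E°(Au³⁺/Au⁺) − E°(Ag⁺/Ag).
So E°(Au³⁺/Au⁺) = E°cell + E°(Ag⁺/Ag) = +0.600 + (+0.80) = +1.40 V.

+1.40 V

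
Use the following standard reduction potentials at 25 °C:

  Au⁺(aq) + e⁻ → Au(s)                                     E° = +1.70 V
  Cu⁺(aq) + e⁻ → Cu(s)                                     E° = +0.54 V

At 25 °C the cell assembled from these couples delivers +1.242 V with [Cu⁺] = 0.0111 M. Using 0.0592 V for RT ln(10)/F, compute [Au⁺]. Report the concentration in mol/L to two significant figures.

Au⁺/Au is the cathode, Cu⁺/Cu the anode: E°cell = +1.16 V, n = 1.
Overall reaction: Au⁺(aq) + Cu(s) → Au(s) + Cu⁺(aq); Q = [Cu⁺]^1/[Au⁺]^1.
From E = E° − (0.0592/n) log Q: log Q = (E° − E)·n/0.0592 = (+1.16 − (+1.242))·1/0.0592 = -1.3851.
So 1·log[Au⁺] = 1·log(0.0111) − log Q = -1.9547 − (-1.3851) = -0.5696; [Au⁺] = 10^(-0.5696) ≈ 0.27 M.

0.27 M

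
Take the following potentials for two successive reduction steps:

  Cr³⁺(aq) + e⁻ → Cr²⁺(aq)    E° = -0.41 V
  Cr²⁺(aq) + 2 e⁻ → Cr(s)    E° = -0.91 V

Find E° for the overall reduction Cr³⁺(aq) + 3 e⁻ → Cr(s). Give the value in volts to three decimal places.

Since ΔG° = −nFE° is additive over sequential reductions, n₃E°₃ = n₁E°₁ + n₂E°₂.
E°₃ = (1×-0.41 + 2×-0.91) / 3 = (-2.230) / 3 = -0.743 V.
E° values themselves are not directly additive — weighting by electron count is essential.

-0.743 V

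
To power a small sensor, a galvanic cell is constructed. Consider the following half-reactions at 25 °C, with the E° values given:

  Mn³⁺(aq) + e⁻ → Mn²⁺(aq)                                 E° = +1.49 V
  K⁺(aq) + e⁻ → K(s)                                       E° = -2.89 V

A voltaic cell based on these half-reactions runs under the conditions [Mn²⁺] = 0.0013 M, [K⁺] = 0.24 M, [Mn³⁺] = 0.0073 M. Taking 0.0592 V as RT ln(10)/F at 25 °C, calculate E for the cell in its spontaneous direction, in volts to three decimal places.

Mn³⁺/Mn²⁺ is the cathode (higher E°), K⁺/K the anode: E°cell = +1.49 − (-2.89) = +4.38 V, n = 1.
Overall: Mn³⁺(aq) + K(s) → Mn²⁺(aq) + K⁺(aq)
Q = [Mn²⁺]·[K⁺] / ([Mn³⁺]); log Q = -1.369.
E = E° − (0.0592/n) log Q = +4.38 − (0.0592/1)(-1.369) = +4.461 V.

+4.461 V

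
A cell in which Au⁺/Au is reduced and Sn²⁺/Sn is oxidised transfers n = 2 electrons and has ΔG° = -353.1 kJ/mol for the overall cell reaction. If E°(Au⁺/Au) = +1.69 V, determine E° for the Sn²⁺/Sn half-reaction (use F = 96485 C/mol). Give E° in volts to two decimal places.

E°cell = −ΔG°/(nF) = −(-353.1×10³)/((2)(96485)) = +1.830 V.
Since Au⁺/Au is the cathode and Sn²⁺/Sn the anode, E°cell = E°(Au⁺/Au) − E°(Sn²⁺/Sn).
So E°(Sn²⁺/Sn) = E°(Au⁺/Au) − E°cell = (+1.69) − (+1.830) = -0.14 V.

-0.14 V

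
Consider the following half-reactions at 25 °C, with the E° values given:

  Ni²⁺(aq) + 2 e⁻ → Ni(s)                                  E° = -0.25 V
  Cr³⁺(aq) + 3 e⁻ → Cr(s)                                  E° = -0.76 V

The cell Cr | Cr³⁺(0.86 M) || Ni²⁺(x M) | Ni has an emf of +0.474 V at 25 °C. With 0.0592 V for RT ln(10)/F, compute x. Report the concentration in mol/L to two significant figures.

Ni²⁺/Ni is the cathode, Cr³⁺/Cr the anode: E°cell = +0.51 V, n = 6.
Overall reaction: 3 Ni²⁺(aq) + 2 Cr(s) → 3 Ni(s) + 2 Cr³⁺(aq); Q = [Cr³⁺]^2/[Ni²⁺]^3.
From E = E° − (0.0592/n) log Q: log Q = (E° − E)·n/0.0592 = (+0.51 − (+0.474))·6/0.0592 = 3.6486.
So 3·log[Ni²⁺] = 2·log(0.86) − log Q = -0.1310 − (3.6486) = -3.7796; log[Ni²⁺] = -3.7796 / 3 = -1.2599; [Ni²⁺] = 10^(-1.2599) ≈ 0.055 M.

0.055 M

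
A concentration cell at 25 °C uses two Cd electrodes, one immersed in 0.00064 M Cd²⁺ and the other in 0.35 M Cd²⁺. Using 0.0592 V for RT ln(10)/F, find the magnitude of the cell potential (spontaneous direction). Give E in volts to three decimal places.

+0.081 V

For a concentration cell E°cell = 0. The 0.35 M side is the cathode (reduction is favoured where [Cd²⁺] is higher).
With n = 2, E = −(0.0592/2) log([Cd²⁺]ₐₙ/[Cd²⁺]꜀ₐₜ) = −(0.0592/2) log(0.00064/0.35) = −(0.0592/2)(-2.738) = +0.081 V.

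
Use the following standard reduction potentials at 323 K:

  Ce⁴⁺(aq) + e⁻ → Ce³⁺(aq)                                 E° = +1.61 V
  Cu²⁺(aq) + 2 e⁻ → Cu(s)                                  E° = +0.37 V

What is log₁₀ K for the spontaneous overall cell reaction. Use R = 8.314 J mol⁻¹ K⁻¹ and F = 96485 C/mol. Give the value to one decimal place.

38.7

Cathode: Ce⁴⁺/Ce³⁺; anode: Cu²⁺/Cu. E°cell = (+1.61) − (+0.37) = +1.24 V, with n = 2.
ΔG° = −nFE° = −RT ln K, so ln K = nFE°/(RT) = (2)(96485)(+1.24) / ((8.314)(323)) = 89.104.
log₁₀ K = 89.104 / ln 10 = 38.7.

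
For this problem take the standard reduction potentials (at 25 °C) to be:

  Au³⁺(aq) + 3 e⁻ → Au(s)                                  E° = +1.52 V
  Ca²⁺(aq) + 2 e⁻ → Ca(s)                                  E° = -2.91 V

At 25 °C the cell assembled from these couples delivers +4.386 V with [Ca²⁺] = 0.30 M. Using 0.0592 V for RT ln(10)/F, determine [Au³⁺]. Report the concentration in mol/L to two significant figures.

0.00097 M

Au³⁺/Au is the cathode, Ca²⁺/Ca the anode: E°cell = +4.43 V, n = 6.
Overall reaction: 2 Au³⁺(aq) + 3 Ca(s) → 2 Au(s) + 3 Ca²⁺(aq); Q = [Ca²⁺]^3/[Au³⁺]^2.
From E = E° − (0.0592/n) log Q: log Q = (E° − E)·n/0.0592 = (+4.43 − (+4.386))·6/0.0592 = 4.4595.
So 2·log[Au³⁺] = 3·log(0.3) − log Q = -1.5686 − (4.4595) = -6.0281; log[Au³⁺] = -6.0281 / 2 = -3.0141; [Au³⁺] = 10^(-3.0141) ≈ 0.00097 M.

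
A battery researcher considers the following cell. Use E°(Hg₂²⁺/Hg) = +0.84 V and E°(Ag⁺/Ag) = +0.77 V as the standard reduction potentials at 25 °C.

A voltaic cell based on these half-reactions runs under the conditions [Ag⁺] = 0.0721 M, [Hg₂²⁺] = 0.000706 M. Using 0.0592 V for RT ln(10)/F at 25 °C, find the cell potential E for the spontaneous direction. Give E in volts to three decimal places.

+0.044 V

Hg₂²⁺/Hg is the cathode (higher E°), Ag⁺/Ag the anode: E°cell = +0.84 − (+0.77) = +0.07 V, n = 2.
Overall: Hg₂²⁺(aq) + 2 Ag(s) → 2 Hg(l) + 2 Ag⁺(aq)
Q = [Ag⁺]^2 / ([Hg₂²⁺]); log Q = 0.867.
E = E° − (0.0592/n) log Q = +0.07 − (0.0592/2)(0.867) = +0.044 V.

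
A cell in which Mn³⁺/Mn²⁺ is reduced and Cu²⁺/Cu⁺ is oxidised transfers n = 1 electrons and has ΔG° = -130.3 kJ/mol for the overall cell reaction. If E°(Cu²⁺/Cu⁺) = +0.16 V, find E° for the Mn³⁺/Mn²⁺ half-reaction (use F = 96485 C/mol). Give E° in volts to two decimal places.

+1.51 V

E°cell = −ΔG°/(nF) = −(-130.3×10³)/((1)(96485)) = +1.350 V.
Since Mn³⁺/Mn²⁺ is the cathode and Cu²⁺/Cu⁺ the anode, E°cell = E°(Mn³⁺/Mn²⁺) − E°(Cu²⁺/Cu⁺).
So E°(Mn³⁺/Mn²⁺) = E°cell + E°(Cu²⁺/Cu⁺) = +1.350 + (+0.16) = +1.51 V.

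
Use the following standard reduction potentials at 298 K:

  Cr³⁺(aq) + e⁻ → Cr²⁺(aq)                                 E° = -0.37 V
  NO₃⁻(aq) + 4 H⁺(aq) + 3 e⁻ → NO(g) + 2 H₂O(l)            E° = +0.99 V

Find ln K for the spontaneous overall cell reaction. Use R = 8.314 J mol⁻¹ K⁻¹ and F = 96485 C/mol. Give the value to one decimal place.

Cathode: NO₃⁻/NO; anode: Cr³⁺/Cr²⁺. E°cell = (+0.99) − (-0.37) = +1.36 V, with n = 3.
ΔG° = −nFE° = −RT ln K, so ln K = nFE°/(RT) = (3)(96485)(+1.36) / ((8.314)(298)) = 158.889.

158.9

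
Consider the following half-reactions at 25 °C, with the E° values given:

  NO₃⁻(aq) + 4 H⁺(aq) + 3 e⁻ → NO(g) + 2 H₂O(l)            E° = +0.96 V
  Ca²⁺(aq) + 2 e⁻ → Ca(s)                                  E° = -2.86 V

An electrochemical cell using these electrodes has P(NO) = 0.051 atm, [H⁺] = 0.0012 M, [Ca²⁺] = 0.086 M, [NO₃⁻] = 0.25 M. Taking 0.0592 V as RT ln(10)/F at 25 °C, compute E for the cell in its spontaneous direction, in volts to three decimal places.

NO₃⁻/NO is the cathode (higher E°), Ca²⁺/Ca the anode: E°cell = +0.96 − (-2.86) = +3.82 V, n = 6.
Overall: 2 NO₃⁻(aq) + 8 H⁺(aq) + 3 Ca(s) → 2 NO(g) + 4 H₂O(l) + 3 Ca²⁺(aq)
Q = P(NO)^2·[Ca²⁺]^3 / ([NO₃⁻]^2·[H⁺]^8); log Q = 18.789.
E = E° − (0.0592/n) log Q = +3.82 − (0.0592/6)(18.789) = +3.635 V.

+3.635 V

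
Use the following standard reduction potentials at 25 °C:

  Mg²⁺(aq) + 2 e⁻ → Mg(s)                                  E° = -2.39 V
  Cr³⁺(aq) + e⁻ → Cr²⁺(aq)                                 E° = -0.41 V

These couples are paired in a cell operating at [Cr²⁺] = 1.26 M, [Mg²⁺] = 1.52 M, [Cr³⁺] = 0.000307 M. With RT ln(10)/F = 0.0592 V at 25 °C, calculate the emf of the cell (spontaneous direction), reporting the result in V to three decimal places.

+1.761 V

Cr³⁺/Cr²⁺ is the cathode (higher E°), Mg²⁺/Mg the anode: E°cell = -0.41 − (-2.39) = +1.98 V, n = 2.
Overall: 2 Cr³⁺(aq) + Mg(s) → 2 Cr²⁺(aq) + Mg²⁺(aq)
Q = [Cr²⁺]^2·[Mg²⁺] / ([Cr³⁺]^2); log Q = 7.408.
E = E° − (0.0592/n) log Q = +1.98 − (0.0592/2)(7.408) = +1.761 V.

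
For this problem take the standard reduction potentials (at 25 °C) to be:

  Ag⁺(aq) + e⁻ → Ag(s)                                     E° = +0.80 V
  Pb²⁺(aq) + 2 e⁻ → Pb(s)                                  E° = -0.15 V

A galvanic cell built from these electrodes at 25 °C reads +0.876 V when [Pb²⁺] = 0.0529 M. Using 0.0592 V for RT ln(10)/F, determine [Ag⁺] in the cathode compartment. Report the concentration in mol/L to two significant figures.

Ag⁺/Ag is the cathode, Pb²⁺/Pb the anode: E°cell = +0.95 V, n = 2.
Overall reaction: 2 Ag⁺(aq) + Pb(s) → 2 Ag(s) + Pb²⁺(aq); Q = [Pb²⁺]^1/[Ag⁺]^2.
From E = E° − (0.0592/n) log Q: log Q = (E° − E)·n/0.0592 = (+0.95 − (+0.876))·2/0.0592 = 2.5000.
So 2·log[Ag⁺] = 1·log(0.0529) − log Q = -1.2765 − (2.5000) = -3.7765; log[Ag⁺] = -3.7765 / 2 = -1.8882; [Ag⁺] = 10^(-1.8882) ≈ 0.013 M.

0.013 M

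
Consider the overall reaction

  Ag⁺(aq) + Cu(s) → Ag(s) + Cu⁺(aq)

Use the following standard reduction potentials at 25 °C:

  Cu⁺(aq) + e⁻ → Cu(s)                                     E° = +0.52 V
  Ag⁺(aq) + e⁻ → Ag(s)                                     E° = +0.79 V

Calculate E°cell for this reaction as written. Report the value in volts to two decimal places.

The Ag⁺/Ag couple has the higher reduction potential, so it is the cathode; Cu⁺/Cu is oxidised at the anode.
E°cell = E°(cathode) − E°(anode) = (+0.79) − (+0.52) = +0.27 V.
Since E°cell > 0, the reaction is spontaneous under standard conditions.

+0.27 V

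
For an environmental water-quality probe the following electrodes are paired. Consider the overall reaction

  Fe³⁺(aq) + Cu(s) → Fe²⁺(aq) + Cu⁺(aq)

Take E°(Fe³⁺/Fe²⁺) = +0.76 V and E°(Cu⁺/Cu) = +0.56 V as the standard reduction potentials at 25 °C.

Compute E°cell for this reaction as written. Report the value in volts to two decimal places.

+0.20 V

The Fe³⁺/Fe²⁺ couple has the higher reduction potential, so it is the cathode; Cu⁺/Cu is oxidised at the anode.
E°cell = E°(cathode) − E°(anode) = (+0.76) − (+0.56) = +0.20 V.
Since E°cell > 0, the reaction is spontaneous under standard conditions.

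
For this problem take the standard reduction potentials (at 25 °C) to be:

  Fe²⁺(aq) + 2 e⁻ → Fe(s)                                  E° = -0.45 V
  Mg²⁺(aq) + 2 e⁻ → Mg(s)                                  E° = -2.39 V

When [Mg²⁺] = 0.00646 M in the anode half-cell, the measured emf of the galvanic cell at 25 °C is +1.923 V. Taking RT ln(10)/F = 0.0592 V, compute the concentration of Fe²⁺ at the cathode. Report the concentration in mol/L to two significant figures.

0.0017 M

Fe²⁺/Fe is the cathode, Mg²⁺/Mg the anode: E°cell = +1.94 V, n = 2.
Overall reaction: Fe²⁺(aq) + Mg(s) → Fe(s) + Mg²⁺(aq); Q = [Mg²⁺]^1/[Fe²⁺]^1.
From E = E° − (0.0592/n) log Q: log Q = (E° − E)·n/0.0592 = (+1.94 − (+1.923))·2/0.0592 = 0.5743.
So 1·log[Fe²⁺] = 1·log(0.00646) − log Q = -2.1898 − (0.5743) = -2.7641; [Fe²⁺] = 10^(-2.7641) ≈ 0.0017 M.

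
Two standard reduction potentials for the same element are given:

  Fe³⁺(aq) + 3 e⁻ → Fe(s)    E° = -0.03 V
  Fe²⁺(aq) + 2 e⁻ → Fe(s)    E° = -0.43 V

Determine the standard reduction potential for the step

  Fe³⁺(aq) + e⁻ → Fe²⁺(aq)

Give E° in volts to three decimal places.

+0.770 V

Sequential free energies add, so n₃E°₃ = n₁E°₁ + n₂E°₂.
With n₃ = 3, and the known step contributing 2×(-0.43) V, the unknown satisfies 1·E° = 3×(-0.03) − 2×(-0.43) = +0.770.
E° = +0.770 / 1 = +0.770 V.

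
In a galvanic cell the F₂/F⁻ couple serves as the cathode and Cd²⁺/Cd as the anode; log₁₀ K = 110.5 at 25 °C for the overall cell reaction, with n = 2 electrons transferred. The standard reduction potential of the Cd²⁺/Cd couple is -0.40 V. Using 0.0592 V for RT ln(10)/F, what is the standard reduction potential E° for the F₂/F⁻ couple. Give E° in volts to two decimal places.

+2.87 V

E°cell = (0.0592/n)·log K = (0.0592/2)(110.5) = +3.271 V.
Since F₂/F⁻ is the cathode and Cd²⁺/Cd the anode, E°cell = E°(F₂/F⁻) − E°(Cd²⁺/Cd).
So E°(F₂/F⁻) = E°cell + E°(Cd²⁺/Cd) = +3.271 + (-0.40) = +2.87 V.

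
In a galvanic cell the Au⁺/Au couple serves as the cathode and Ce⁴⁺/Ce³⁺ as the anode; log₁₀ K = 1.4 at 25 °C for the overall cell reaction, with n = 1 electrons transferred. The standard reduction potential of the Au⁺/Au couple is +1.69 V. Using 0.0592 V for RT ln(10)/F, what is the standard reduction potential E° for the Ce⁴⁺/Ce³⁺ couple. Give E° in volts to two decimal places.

+1.61 V

E°cell = (0.0592/n)·log K = (0.0592/1)(1.4) = +0.083 V.
Since Au⁺/Au is the cathode and Ce⁴⁺/Ce³⁺ the anode, E°cell = E°(Au⁺/Au) − E°(Ce⁴⁺/Ce³⁺).
So E°(Ce⁴⁺/Ce³⁺) = E°(Au⁺/Au) − E°cell = (+1.69) − (+0.083) = +1.61 V.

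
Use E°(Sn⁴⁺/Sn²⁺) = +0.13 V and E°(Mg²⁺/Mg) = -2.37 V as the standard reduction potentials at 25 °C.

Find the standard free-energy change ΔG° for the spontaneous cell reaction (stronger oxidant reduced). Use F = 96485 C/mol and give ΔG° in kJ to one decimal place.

-482.4 kJ

Sn⁴⁺/Sn²⁺ (E° = +0.13 V) is the cathode; Mg²⁺/Mg (E° = -2.37 V) is the anode, so E°cell = +2.50 V.
Balancing electrons gives n = 2 (lcm of 2 and 2).
ΔG° = −nFE° = −(2)(96485)(+2.50) = -482,425 J = -482.4 kJ.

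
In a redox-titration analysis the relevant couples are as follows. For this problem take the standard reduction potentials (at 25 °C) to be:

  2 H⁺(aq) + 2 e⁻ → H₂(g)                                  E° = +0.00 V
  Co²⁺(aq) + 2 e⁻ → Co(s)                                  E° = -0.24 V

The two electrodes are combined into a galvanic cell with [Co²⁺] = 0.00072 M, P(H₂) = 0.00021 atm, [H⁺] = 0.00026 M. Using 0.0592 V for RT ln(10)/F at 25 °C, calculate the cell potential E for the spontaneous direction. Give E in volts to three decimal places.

+0.230 V

H⁺/H₂ is the cathode (higher E°), Co²⁺/Co the anode: E°cell = +0.00 − (-0.24) = +0.24 V, n = 2.
Overall: 2 H⁺(aq) + Co(s) → H₂(g) + Co²⁺(aq)
Q = P(H₂)·[Co²⁺] / ([H⁺]^2); log Q = 0.350.
E = E° − (0.0592/n) log Q = +0.24 − (0.0592/2)(0.350) = +0.230 V.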